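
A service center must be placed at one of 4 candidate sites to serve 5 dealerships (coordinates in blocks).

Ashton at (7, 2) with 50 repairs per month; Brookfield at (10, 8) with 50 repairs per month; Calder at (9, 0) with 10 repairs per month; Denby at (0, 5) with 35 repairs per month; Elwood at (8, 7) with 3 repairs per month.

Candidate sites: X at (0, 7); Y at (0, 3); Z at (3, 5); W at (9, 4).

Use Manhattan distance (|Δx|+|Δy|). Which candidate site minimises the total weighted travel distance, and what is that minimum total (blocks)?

W, total 852 blocks

Total weighted distance at each candidate:
  X (0, 7): total = 1404
  Y (0, 3): total = 1376
  Z (3, 5): total = 1086
  W (9, 4): total = 852
Minimum is at W with total 852 blocks.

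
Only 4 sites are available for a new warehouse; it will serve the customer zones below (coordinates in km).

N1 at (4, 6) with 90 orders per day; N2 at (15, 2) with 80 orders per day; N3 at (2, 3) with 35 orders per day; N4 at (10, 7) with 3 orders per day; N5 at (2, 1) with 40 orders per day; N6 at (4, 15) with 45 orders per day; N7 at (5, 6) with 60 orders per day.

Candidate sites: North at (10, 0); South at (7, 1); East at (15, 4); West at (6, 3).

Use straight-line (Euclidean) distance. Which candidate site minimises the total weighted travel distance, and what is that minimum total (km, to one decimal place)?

West, total 2122.0 km

Total weighted distance at each candidate:
  North (10, 0): total = 3032.6
  South (7, 1): total = 2545.8
  East (15, 4): total = 3485.7
  West (6, 3): total = 2122.0
Minimum is at West with total 2122.0 km.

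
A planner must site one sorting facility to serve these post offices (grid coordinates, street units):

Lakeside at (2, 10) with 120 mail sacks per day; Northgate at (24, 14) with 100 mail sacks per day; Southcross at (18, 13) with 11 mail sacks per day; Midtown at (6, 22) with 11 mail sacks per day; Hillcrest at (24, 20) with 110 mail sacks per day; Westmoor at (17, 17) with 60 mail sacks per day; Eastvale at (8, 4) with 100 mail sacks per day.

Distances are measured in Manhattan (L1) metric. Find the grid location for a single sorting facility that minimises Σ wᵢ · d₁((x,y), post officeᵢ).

Manhattan distance separates: Σwᵢ(|x−xᵢ|+|y−yᵢ|) = Σwᵢ|x−xᵢ| + Σwᵢ|y−yᵢ|, so x and y are optimised independently as 1-D weighted medians.
Total weight W = 512; half = 256.
x-coordinate, sorted with cumulative weight:
  x=2 (Lakeside, w=120) cum 120
  x=6 (Midtown, w=11) cum 131
  x=8 (Eastvale, w=100) cum 231
  x=17 (Westmoor, w=60) cum 291  ← median
  x=18 (Southcross, w=11) cum 302
  x=24 (Northgate, w=100) cum 402
  x=24 (Hillcrest, w=110) cum 512
⇒ x* = 17
y-coordinate, sorted with cumulative weight:
  y=4 (Eastvale, w=100) cum 100
  y=10 (Lakeside, w=120) cum 220
  y=13 (Southcross, w=11) cum 231
  y=14 (Northgate, w=100) cum 331  ← median
  y=17 (Westmoor, w=60) cum 391
  y=20 (Hillcrest, w=110) cum 501
  y=22 (Midtown, w=11) cum 512
⇒ y* = 14

(17, 14)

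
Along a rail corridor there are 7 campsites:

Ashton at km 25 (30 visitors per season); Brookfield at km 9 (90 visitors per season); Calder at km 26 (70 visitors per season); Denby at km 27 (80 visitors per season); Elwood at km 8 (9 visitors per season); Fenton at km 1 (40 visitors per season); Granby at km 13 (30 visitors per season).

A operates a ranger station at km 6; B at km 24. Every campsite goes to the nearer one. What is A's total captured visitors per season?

The indifferent point is the midpoint (6+24)/2 = 15; campsites left of it (closer to A at 6) go to A, those right go to B.
  Fenton at 1 (w=40) → A
  Elwood at 8 (w=9) → A
  Brookfield at 9 (w=90) → A
  Granby at 13 (w=30) → A
  Ashton at 25 (w=30) → B
  Calder at 26 (w=70) → B
  Denby at 27 (w=80) → B
A captures 169; B captures 180.

169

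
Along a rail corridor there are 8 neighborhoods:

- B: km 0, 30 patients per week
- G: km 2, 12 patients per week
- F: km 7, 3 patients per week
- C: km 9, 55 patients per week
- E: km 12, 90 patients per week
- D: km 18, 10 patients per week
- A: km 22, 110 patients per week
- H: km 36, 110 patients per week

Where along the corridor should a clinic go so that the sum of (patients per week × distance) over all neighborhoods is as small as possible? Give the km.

For a sum of weighted absolute distances on a line, the optimum is the weighted median (not the mean). Total weight W = 420; half-weight = 210.
Sort by position and accumulate weight:
  km 0 (B, w=30) → cum 30
  km 2 (G, w=12) → cum 42
  km 7 (F, w=3) → cum 45
  km 9 (C, w=55) → cum 100
  km 12 (E, w=90) → cum 190
  km 18 (D, w=10) → cum 200
  km 22 (A, w=110) → cum 310  ≥ 210 → median here
  km 36 (H, w=110) → cum 420
Optimal location: km 22.

x = 22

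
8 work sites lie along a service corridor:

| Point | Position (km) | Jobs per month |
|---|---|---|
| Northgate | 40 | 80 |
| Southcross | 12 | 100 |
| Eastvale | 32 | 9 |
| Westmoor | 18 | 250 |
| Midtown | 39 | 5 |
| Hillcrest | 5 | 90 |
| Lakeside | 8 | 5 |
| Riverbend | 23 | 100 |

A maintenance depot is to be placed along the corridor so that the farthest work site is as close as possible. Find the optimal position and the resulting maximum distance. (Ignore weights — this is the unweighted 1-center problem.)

The 1-center on a line is the midpoint of the two extreme points: leftmost at 5, rightmost at 40.
Optimal location = (5 + 40)/2 = 22.5; maximum distance = (40 − 5)/2 = 17.5.

location 22.5, max distance 17.5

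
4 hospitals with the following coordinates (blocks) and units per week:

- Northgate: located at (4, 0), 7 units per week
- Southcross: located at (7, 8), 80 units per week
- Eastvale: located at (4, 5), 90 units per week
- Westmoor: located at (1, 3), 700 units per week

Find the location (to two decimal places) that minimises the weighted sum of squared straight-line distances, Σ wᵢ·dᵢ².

(1.88, 3.64)

The minimiser of Σwᵢ‖p−pᵢ‖² is the weighted centroid p* = (Σwᵢpᵢ)/(Σwᵢ).
Σwᵢ = 877.
Σwᵢxᵢ = 7·4 + 80·7 + 90·4 + 700·1 = 1648.
Σwᵢyᵢ = 7·0 + 80·8 + 90·5 + 700·3 = 3190.
x* = 1648/877 = 1.88, y* = 3190/877 = 3.64.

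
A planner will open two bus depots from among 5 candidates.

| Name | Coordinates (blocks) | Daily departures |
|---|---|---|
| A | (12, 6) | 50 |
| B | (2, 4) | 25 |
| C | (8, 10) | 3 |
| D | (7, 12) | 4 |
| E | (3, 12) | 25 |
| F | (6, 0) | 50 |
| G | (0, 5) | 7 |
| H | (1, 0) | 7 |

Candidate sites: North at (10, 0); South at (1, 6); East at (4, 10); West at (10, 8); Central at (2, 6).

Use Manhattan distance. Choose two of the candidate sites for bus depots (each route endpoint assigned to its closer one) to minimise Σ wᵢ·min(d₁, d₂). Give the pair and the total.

Evaluate every pair (each demand assigned to the nearer of the two):
  {North, Central}: total = 969
  {North, South}: total = 1012
  {North, East}: total = 1033
  {West, Central}: total = 1035
  {South, West}: total = 1121
  {North, West}: total = 1169
  {East, Central}: total = 1227
  {East, West}: total = 1261
  {South, East}: total = 1338
  {South, Central}: total = 1355
Best pair: {North, Central} with total 969.

{North, Central}, total 969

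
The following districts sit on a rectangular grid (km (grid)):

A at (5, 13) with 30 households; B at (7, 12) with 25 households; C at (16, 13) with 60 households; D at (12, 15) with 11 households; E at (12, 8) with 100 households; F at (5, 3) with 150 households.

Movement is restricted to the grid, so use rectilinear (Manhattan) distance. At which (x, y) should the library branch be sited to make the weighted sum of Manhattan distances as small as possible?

Manhattan distance separates: Σwᵢ(|x−xᵢ|+|y−yᵢ|) = Σwᵢ|x−xᵢ| + Σwᵢ|y−yᵢ|, so x and y are optimised independently as 1-D weighted medians.
Total weight W = 376; half = 188.
x-coordinate, sorted with cumulative weight:
  x=5 (A, w=30) cum 30
  x=5 (F, w=150) cum 180
  x=7 (B, w=25) cum 205  ← median
  x=12 (D, w=11) cum 216
  x=12 (E, w=100) cum 316
  x=16 (C, w=60) cum 376
⇒ x* = 7
y-coordinate, sorted with cumulative weight:
  y=3 (F, w=150) cum 150
  y=8 (E, w=100) cum 250  ← median
  y=12 (B, w=25) cum 275
  y=13 (A, w=30) cum 305
  y=13 (C, w=60) cum 365
  y=15 (D, w=11) cum 376
⇒ y* = 8

(7, 8)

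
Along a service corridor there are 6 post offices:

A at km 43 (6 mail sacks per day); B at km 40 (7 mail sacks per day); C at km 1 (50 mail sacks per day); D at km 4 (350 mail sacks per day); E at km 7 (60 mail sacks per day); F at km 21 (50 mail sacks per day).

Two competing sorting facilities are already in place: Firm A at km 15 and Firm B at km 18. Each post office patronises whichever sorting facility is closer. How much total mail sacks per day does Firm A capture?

460

The indifferent point is the midpoint (15+18)/2 = 16.5; post offices left of it (closer to Firm A at 15) go to Firm A, those right go to Firm B.
  C at 1 (w=50) → Firm A
  D at 4 (w=350) → Firm A
  E at 7 (w=60) → Firm A
  F at 21 (w=50) → Firm B
  B at 40 (w=7) → Firm B
  A at 43 (w=6) → Firm B
Firm A captures 460; Firm B captures 63.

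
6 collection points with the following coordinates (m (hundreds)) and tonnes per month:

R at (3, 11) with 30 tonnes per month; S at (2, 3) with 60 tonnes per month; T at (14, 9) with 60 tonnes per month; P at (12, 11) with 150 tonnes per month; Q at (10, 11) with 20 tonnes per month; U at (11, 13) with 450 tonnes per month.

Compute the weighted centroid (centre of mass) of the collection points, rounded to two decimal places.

(10.39, 11.39)

The minimiser of Σwᵢ‖p−pᵢ‖² is the weighted centroid p* = (Σwᵢpᵢ)/(Σwᵢ).
Σwᵢ = 770.
Σwᵢxᵢ = 30·3 + 60·2 + 60·14 + 150·12 + 20·10 + 450·11 = 8000.
Σwᵢyᵢ = 30·11 + 60·3 + 60·9 + 150·11 + 20·11 + 450·13 = 8770.
x* = 8000/770 = 10.39, y* = 8770/770 = 11.39.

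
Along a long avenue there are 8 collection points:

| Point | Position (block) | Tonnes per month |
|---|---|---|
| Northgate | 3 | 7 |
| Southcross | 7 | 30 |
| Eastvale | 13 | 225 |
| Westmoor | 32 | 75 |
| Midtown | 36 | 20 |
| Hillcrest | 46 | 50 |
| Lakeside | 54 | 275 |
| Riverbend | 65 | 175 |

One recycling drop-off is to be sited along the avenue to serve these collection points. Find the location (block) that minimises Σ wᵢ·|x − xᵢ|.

x = 54

For a sum of weighted absolute distances on a line, the optimum is the weighted median (not the mean). Total weight W = 857; half-weight = 428.5.
Sort by position and accumulate weight:
  block 3 (Northgate, w=7) → cum 7
  block 7 (Southcross, w=30) → cum 37
  block 13 (Eastvale, w=225) → cum 262
  block 32 (Westmoor, w=75) → cum 337
  block 36 (Midtown, w=20) → cum 357
  block 46 (Hillcrest, w=50) → cum 407
  block 54 (Lakeside, w=275) → cum 682  ≥ 428.5 → median here
  block 65 (Riverbend, w=175) → cum 857
Optimal location: block 54.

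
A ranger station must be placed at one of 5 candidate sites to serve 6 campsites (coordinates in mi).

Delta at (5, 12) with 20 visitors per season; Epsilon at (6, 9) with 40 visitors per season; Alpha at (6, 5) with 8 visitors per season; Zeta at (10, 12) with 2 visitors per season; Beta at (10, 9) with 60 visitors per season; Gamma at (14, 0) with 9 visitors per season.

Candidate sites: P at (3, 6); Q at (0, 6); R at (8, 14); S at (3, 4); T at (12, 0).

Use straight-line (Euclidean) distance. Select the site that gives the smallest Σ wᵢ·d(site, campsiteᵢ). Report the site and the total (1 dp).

Total weighted distance at each candidate:
  P (3, 6): total = 909.7
  Q (0, 6): total = 1260.0
  R (8, 14): total = 827.1
  S (3, 4): total = 1066.2
  T (12, 0): total = 1368.5
Minimum is at R with total 827.1 mi.

R, total 827.1 mi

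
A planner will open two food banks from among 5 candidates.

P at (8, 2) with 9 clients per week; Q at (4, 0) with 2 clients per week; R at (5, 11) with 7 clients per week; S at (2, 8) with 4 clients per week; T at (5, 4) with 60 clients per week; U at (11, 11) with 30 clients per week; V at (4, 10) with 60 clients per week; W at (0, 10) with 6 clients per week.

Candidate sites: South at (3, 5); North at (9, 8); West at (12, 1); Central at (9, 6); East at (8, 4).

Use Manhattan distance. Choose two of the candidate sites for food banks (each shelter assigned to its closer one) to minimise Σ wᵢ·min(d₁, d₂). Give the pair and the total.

Evaluate every pair (each demand assigned to the nearer of the two):
  {South, North}: total = 878
  {South, Central}: total = 927
  {North, East}: total = 927
  {South, East}: total = 990
  {South, West}: total = 1047
  {North, Central}: total = 1140
  {Central, East}: total = 1141
  {North, West}: total = 1256
  {West, East}: total = 1308
  {West, Central}: total = 1350
Best pair: {South, North} with total 878.

{South, North}, total 878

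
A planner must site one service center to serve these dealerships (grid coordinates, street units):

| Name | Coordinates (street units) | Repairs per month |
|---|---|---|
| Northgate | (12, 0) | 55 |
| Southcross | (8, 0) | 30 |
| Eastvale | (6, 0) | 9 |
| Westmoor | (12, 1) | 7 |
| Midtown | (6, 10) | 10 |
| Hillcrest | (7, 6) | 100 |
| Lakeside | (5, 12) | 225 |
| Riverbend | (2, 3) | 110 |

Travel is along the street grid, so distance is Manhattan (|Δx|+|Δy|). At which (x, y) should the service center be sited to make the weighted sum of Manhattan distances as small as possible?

(5, 6)

Manhattan distance separates: Σwᵢ(|x−xᵢ|+|y−yᵢ|) = Σwᵢ|x−xᵢ| + Σwᵢ|y−yᵢ|, so x and y are optimised independently as 1-D weighted medians.
Total weight W = 546; half = 273.
x-coordinate, sorted with cumulative weight:
  x=2 (Riverbend, w=110) cum 110
  x=5 (Lakeside, w=225) cum 335  ← median
  x=6 (Eastvale, w=9) cum 344
  x=6 (Midtown, w=10) cum 354
  x=7 (Hillcrest, w=100) cum 454
  x=8 (Southcross, w=30) cum 484
  x=12 (Northgate, w=55) cum 539
  x=12 (Westmoor, w=7) cum 546
⇒ x* = 5
y-coordinate, sorted with cumulative weight:
  y=0 (Northgate, w=55) cum 55
  y=0 (Southcross, w=30) cum 85
  y=0 (Eastvale, w=9) cum 94
  y=1 (Westmoor, w=7) cum 101
  y=3 (Riverbend, w=110) cum 211
  y=6 (Hillcrest, w=100) cum 311  ← median
  y=10 (Midtown, w=10) cum 321
  y=12 (Lakeside, w=225) cum 546
⇒ y* = 6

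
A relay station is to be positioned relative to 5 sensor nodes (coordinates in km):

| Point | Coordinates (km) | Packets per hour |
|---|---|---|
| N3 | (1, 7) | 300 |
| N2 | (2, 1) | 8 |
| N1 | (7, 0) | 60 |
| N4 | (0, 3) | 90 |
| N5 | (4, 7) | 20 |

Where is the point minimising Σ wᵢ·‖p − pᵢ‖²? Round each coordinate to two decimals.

(1.71, 5.27)

The minimiser of Σwᵢ‖p−pᵢ‖² is the weighted centroid p* = (Σwᵢpᵢ)/(Σwᵢ).
Σwᵢ = 478.
Σwᵢxᵢ = 300·1 + 8·2 + 60·7 + 90·0 + 20·4 = 816.
Σwᵢyᵢ = 300·7 + 8·1 + 60·0 + 90·3 + 20·7 = 2518.
x* = 816/478 = 1.71, y* = 2518/478 = 5.27.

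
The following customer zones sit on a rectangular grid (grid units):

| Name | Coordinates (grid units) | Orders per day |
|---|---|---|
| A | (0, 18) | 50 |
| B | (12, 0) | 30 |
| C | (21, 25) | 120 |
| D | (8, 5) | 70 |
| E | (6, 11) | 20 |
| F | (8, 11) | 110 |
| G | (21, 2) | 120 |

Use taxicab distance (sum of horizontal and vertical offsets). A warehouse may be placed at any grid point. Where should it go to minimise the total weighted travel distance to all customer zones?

(12, 11)

Manhattan distance separates: Σwᵢ(|x−xᵢ|+|y−yᵢ|) = Σwᵢ|x−xᵢ| + Σwᵢ|y−yᵢ|, so x and y are optimised independently as 1-D weighted medians.
Total weight W = 520; half = 260.
x-coordinate, sorted with cumulative weight:
  x=0 (A, w=50) cum 50
  x=6 (E, w=20) cum 70
  x=8 (D, w=70) cum 140
  x=8 (F, w=110) cum 250
  x=12 (B, w=30) cum 280  ← median
  x=21 (C, w=120) cum 400
  x=21 (G, w=120) cum 520
⇒ x* = 12
y-coordinate, sorted with cumulative weight:
  y=0 (B, w=30) cum 30
  y=2 (G, w=120) cum 150
  y=5 (D, w=70) cum 220
  y=11 (E, w=20) cum 240
  y=11 (F, w=110) cum 350  ← median
  y=18 (A, w=50) cum 400
  y=25 (C, w=120) cum 520
⇒ y* = 11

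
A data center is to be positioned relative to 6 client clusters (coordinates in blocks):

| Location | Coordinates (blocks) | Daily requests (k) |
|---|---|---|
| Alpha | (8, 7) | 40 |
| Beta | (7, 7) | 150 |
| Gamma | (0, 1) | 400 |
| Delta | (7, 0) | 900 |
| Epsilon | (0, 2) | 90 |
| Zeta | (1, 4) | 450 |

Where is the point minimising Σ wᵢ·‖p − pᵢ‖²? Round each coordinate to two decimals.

The minimiser of Σwᵢ‖p−pᵢ‖² is the weighted centroid p* = (Σwᵢpᵢ)/(Σwᵢ).
Σwᵢ = 2030.
Σwᵢxᵢ = 40·8 + 150·7 + 400·0 + 900·7 + 90·0 + 450·1 = 8120.
Σwᵢyᵢ = 40·7 + 150·7 + 400·1 + 900·0 + 90·2 + 450·4 = 3710.
x* = 8120/2030 = 4.00, y* = 3710/2030 = 1.83.

(4.00, 1.83)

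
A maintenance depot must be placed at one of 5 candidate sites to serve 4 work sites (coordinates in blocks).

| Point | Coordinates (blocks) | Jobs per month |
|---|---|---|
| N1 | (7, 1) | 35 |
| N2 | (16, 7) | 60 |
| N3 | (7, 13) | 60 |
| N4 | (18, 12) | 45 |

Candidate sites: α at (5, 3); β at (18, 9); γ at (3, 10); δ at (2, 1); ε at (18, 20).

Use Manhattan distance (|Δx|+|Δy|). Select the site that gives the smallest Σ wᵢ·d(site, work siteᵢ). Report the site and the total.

β, total 1940 blocks

Total weighted distance at each candidate:
  α (5, 3): total = 2750
  β (18, 9): total = 1940
  γ (3, 10): total = 2600
  δ (2, 1): total = 3610
  ε (18, 20): total = 3390
Minimum is at β with total 1940 blocks.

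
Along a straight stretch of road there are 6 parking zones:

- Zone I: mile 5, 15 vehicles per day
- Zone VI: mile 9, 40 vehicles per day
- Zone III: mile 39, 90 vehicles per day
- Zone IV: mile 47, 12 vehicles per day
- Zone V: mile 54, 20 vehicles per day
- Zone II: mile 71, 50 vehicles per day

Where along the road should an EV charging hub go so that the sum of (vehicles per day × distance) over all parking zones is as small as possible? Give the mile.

For a sum of weighted absolute distances on a line, the optimum is the weighted median (not the mean). Total weight W = 227; half-weight = 113.5.
Sort by position and accumulate weight:
  mile 5 (Zone I, w=15) → cum 15
  mile 9 (Zone VI, w=40) → cum 55
  mile 39 (Zone III, w=90) → cum 145  ≥ 113.5 → median here
  mile 47 (Zone IV, w=12) → cum 157
  mile 54 (Zone V, w=20) → cum 177
  mile 71 (Zone II, w=50) → cum 227
Optimal location: mile 39.

x = 39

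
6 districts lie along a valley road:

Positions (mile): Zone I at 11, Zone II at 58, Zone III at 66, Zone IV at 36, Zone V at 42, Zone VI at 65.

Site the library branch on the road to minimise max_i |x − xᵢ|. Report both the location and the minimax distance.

location 38.5, max distance 27.5

The 1-center on a line is the midpoint of the two extreme points: leftmost at 11, rightmost at 66.
Optimal location = (11 + 66)/2 = 38.5; maximum distance = (66 − 11)/2 = 27.5.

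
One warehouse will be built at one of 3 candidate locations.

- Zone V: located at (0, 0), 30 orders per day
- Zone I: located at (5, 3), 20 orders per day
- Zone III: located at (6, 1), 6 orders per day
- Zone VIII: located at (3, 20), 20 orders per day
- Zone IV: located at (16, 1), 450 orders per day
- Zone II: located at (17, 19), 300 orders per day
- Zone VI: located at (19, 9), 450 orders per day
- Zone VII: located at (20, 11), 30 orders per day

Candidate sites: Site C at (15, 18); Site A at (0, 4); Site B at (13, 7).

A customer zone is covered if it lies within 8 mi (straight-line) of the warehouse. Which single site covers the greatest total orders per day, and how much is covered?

Coverage radius r = 8 mi; a point is covered iff (Δx)²+(Δy)² ≤ 8² = 64.
  Site C (15, 18): covers {Zone II} → 300
  Site A (0, 4): covers {Zone V, Zone I, Zone III} → 56
  Site B (13, 7): covers {Zone IV, Zone VI} → 900
Maximum coverage at Site B: 900 orders per day.

Site B, covering 900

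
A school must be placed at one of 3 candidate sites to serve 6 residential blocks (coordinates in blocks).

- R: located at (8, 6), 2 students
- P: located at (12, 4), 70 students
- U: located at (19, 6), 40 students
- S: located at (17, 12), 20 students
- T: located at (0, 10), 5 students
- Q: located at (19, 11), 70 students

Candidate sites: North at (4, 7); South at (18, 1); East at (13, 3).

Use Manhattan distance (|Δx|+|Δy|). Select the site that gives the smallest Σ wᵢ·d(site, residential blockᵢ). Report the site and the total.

East, total 1856 blocks

Total weighted distance at each candidate:
  North (4, 7): total = 3145
  South (18, 1): total = 2045
  East (13, 3): total = 1856
Minimum is at East with total 1856 blocks.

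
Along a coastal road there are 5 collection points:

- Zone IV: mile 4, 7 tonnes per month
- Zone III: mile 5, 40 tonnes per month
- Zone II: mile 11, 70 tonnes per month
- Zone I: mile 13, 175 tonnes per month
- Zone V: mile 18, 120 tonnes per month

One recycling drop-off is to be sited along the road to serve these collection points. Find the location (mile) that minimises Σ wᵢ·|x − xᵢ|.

x = 13

For a sum of weighted absolute distances on a line, the optimum is the weighted median (not the mean). Total weight W = 412; half-weight = 206.
Sort by position and accumulate weight:
  mile 4 (Zone IV, w=7) → cum 7
  mile 5 (Zone III, w=40) → cum 47
  mile 11 (Zone II, w=70) → cum 117
  mile 13 (Zone I, w=175) → cum 292  ≥ 206 → median here
  mile 18 (Zone V, w=120) → cum 412
Optimal location: mile 13.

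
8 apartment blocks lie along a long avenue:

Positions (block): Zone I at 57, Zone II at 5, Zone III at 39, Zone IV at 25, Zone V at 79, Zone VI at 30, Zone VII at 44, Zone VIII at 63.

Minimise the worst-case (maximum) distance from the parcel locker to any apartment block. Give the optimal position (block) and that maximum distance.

location 42, max distance 37

The 1-center on a line is the midpoint of the two extreme points: leftmost at 5, rightmost at 79.
Optimal location = (5 + 79)/2 = 42; maximum distance = (79 − 5)/2 = 37.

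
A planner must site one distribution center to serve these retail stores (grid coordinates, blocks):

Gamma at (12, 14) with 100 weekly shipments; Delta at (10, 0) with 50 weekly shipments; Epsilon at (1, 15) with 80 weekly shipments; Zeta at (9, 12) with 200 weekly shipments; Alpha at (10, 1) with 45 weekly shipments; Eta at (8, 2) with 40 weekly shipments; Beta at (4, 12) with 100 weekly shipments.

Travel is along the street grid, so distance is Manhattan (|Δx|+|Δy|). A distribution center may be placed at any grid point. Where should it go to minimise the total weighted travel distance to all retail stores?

(9, 12)

Manhattan distance separates: Σwᵢ(|x−xᵢ|+|y−yᵢ|) = Σwᵢ|x−xᵢ| + Σwᵢ|y−yᵢ|, so x and y are optimised independently as 1-D weighted medians.
Total weight W = 615; half = 307.5.
x-coordinate, sorted with cumulative weight:
  x=1 (Epsilon, w=80) cum 80
  x=4 (Beta, w=100) cum 180
  x=8 (Eta, w=40) cum 220
  x=9 (Zeta, w=200) cum 420  ← median
  x=10 (Delta, w=50) cum 470
  x=10 (Alpha, w=45) cum 515
  x=12 (Gamma, w=100) cum 615
⇒ x* = 9
y-coordinate, sorted with cumulative weight:
  y=0 (Delta, w=50) cum 50
  y=1 (Alpha, w=45) cum 95
  y=2 (Eta, w=40) cum 135
  y=12 (Zeta, w=200) cum 335  ← median
  y=12 (Beta, w=100) cum 435
  y=14 (Gamma, w=100) cum 535
  y=15 (Epsilon, w=80) cum 615
⇒ y* = 12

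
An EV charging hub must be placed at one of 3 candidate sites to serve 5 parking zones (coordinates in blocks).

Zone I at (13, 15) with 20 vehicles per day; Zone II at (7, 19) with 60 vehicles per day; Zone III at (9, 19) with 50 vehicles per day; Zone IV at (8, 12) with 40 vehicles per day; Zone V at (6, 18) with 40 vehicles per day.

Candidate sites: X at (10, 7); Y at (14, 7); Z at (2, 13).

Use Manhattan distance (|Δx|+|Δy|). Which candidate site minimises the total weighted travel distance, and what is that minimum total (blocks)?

Z, total 2210 blocks

Total weighted distance at each candidate:
  X (10, 7): total = 2650
  Y (14, 7): total = 3370
  Z (2, 13): total = 2210
Minimum is at Z with total 2210 blocks.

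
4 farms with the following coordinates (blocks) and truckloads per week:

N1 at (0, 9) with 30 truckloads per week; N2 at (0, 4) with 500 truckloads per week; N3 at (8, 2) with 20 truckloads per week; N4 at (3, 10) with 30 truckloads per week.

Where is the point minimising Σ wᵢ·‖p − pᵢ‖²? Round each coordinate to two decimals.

(0.43, 4.50)

The minimiser of Σwᵢ‖p−pᵢ‖² is the weighted centroid p* = (Σwᵢpᵢ)/(Σwᵢ).
Σwᵢ = 580.
Σwᵢxᵢ = 30·0 + 500·0 + 20·8 + 30·3 = 250.
Σwᵢyᵢ = 30·9 + 500·4 + 20·2 + 30·10 = 2610.
x* = 250/580 = 0.43, y* = 2610/580 = 4.50.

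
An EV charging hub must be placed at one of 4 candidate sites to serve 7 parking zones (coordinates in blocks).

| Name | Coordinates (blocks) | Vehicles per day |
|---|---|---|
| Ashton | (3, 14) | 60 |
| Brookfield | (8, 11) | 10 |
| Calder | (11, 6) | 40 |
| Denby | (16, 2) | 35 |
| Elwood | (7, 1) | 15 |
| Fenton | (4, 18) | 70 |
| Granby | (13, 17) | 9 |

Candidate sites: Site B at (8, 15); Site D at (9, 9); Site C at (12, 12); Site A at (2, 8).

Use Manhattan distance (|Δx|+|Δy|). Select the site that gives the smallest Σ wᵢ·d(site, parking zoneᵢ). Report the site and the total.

Site B, total 2393 blocks

Total weighted distance at each candidate:
  Site B (8, 15): total = 2393
  Site D (9, 9): total = 2618
  Site C (12, 12): total = 2754
  Site A (2, 8): total = 2850
Minimum is at Site B with total 2393 blocks.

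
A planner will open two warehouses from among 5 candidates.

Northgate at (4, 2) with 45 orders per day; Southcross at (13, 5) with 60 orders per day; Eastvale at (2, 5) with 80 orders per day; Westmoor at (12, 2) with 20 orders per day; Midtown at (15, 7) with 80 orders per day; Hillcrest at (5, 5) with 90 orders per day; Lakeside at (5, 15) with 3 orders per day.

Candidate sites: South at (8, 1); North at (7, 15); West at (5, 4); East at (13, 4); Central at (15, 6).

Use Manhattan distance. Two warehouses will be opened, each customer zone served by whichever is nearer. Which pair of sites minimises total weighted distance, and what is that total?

{West, Central}, total 978

Evaluate every pair (each demand assigned to the nearer of the two):
  {West, Central}: total = 978
  {West, East}: total = 1098
  {South, Central}: total = 2066
  {South, East}: total = 2226
  {South, West}: total = 2258
  {North, West}: total = 2311
  {East, Central}: total = 2522
  {North, East}: total = 2791
  {North, Central}: total = 3191
  {South, North}: total = 3341
Best pair: {West, Central} with total 978.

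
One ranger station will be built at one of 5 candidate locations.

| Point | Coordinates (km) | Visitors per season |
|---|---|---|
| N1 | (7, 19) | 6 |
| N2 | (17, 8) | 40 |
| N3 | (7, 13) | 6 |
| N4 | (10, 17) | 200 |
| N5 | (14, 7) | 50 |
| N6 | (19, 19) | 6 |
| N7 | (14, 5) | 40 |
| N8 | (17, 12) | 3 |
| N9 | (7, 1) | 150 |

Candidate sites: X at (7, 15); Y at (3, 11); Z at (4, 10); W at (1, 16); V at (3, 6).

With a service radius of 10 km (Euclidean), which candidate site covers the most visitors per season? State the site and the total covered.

Coverage radius r = 10 km; a point is covered iff (Δx)²+(Δy)² ≤ 10² = 100.
  X (7, 15): covers {N1, N3, N4} → 212
  Y (3, 11): covers {N1, N3, N4} → 212
  Z (4, 10): covers {N1, N3, N4, N9} → 362
  W (1, 16): covers {N1, N3, N4} → 212
  V (3, 6): covers {N3, N9} → 156
Maximum coverage at Z: 362 visitors per season.

Z, covering 362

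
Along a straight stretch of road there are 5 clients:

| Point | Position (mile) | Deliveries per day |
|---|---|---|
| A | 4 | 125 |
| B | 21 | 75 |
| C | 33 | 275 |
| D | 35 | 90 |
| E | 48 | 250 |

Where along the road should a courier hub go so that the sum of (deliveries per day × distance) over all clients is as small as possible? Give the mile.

For a sum of weighted absolute distances on a line, the optimum is the weighted median (not the mean). Total weight W = 815; half-weight = 407.5.
Sort by position and accumulate weight:
  mile 4 (A, w=125) → cum 125
  mile 21 (B, w=75) → cum 200
  mile 33 (C, w=275) → cum 475  ≥ 407.5 → median here
  mile 35 (D, w=90) → cum 565
  mile 48 (E, w=250) → cum 815
Optimal location: mile 33.

x = 33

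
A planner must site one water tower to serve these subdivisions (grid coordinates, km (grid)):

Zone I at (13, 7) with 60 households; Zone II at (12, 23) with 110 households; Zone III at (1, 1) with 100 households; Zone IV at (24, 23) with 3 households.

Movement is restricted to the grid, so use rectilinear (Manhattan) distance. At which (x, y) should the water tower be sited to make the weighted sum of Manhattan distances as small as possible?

(12, 7)

Manhattan distance separates: Σwᵢ(|x−xᵢ|+|y−yᵢ|) = Σwᵢ|x−xᵢ| + Σwᵢ|y−yᵢ|, so x and y are optimised independently as 1-D weighted medians.
Total weight W = 273; half = 136.5.
x-coordinate, sorted with cumulative weight:
  x=1 (Zone III, w=100) cum 100
  x=12 (Zone II, w=110) cum 210  ← median
  x=13 (Zone I, w=60) cum 270
  x=24 (Zone IV, w=3) cum 273
⇒ x* = 12
y-coordinate, sorted with cumulative weight:
  y=1 (Zone III, w=100) cum 100
  y=7 (Zone I, w=60) cum 160  ← median
  y=23 (Zone II, w=110) cum 270
  y=23 (Zone IV, w=3) cum 273
⇒ y* = 7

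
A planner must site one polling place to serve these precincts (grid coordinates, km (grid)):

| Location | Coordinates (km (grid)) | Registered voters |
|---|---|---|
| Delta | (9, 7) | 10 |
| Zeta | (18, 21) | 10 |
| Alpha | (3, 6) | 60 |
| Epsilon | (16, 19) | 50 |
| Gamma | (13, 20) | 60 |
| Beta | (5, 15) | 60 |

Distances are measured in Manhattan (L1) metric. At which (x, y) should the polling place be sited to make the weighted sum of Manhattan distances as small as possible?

(9, 15)

Manhattan distance separates: Σwᵢ(|x−xᵢ|+|y−yᵢ|) = Σwᵢ|x−xᵢ| + Σwᵢ|y−yᵢ|, so x and y are optimised independently as 1-D weighted medians.
Total weight W = 250; half = 125.
x-coordinate, sorted with cumulative weight:
  x=3 (Alpha, w=60) cum 60
  x=5 (Beta, w=60) cum 120
  x=9 (Delta, w=10) cum 130  ← median
  x=13 (Gamma, w=60) cum 190
  x=16 (Epsilon, w=50) cum 240
  x=18 (Zeta, w=10) cum 250
⇒ x* = 9
y-coordinate, sorted with cumulative weight:
  y=6 (Alpha, w=60) cum 60
  y=7 (Delta, w=10) cum 70
  y=15 (Beta, w=60) cum 130  ← median
  y=19 (Epsilon, w=50) cum 180
  y=20 (Gamma, w=60) cum 240
  y=21 (Zeta, w=10) cum 250
⇒ y* = 15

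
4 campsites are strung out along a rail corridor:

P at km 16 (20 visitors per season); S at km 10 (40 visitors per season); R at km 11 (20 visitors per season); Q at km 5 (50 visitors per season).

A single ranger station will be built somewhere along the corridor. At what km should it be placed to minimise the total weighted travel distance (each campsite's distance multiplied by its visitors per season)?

x = 10

For a sum of weighted absolute distances on a line, the optimum is the weighted median (not the mean). Total weight W = 130; half-weight = 65.
Sort by position and accumulate weight:
  km 5 (Q, w=50) → cum 50
  km 10 (S, w=40) → cum 90  ≥ 65 → median here
  km 11 (R, w=20) → cum 110
  km 16 (P, w=20) → cum 130
Optimal location: km 10.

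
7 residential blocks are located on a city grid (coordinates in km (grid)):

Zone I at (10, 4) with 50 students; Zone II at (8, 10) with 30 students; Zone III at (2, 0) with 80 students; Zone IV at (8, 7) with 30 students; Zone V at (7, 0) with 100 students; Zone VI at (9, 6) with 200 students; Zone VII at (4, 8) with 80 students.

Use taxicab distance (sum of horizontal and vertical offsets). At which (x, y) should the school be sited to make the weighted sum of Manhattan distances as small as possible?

Manhattan distance separates: Σwᵢ(|x−xᵢ|+|y−yᵢ|) = Σwᵢ|x−xᵢ| + Σwᵢ|y−yᵢ|, so x and y are optimised independently as 1-D weighted medians.
Total weight W = 570; half = 285.
x-coordinate, sorted with cumulative weight:
  x=2 (Zone III, w=80) cum 80
  x=4 (Zone VII, w=80) cum 160
  x=7 (Zone V, w=100) cum 260
  x=8 (Zone II, w=30) cum 290  ← median
  x=8 (Zone IV, w=30) cum 320
  x=9 (Zone VI, w=200) cum 520
  x=10 (Zone I, w=50) cum 570
⇒ x* = 8
y-coordinate, sorted with cumulative weight:
  y=0 (Zone III, w=80) cum 80
  y=0 (Zone V, w=100) cum 180
  y=4 (Zone I, w=50) cum 230
  y=6 (Zone VI, w=200) cum 430  ← median
  y=7 (Zone IV, w=30) cum 460
  y=8 (Zone VII, w=80) cum 540
  y=10 (Zone II, w=30) cum 570
⇒ y* = 6

(8, 6)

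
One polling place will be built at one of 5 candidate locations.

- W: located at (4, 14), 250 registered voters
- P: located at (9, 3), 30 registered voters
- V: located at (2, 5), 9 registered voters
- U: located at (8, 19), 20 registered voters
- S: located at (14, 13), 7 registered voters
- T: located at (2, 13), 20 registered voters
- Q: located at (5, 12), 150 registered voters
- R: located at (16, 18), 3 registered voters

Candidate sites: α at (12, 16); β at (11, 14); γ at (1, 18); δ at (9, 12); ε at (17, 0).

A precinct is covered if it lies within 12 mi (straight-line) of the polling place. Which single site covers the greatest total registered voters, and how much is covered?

Coverage radius r = 12 mi; a point is covered iff (Δx)²+(Δy)² ≤ 12² = 144.
  α (12, 16): covers {W, U, S, T, Q, R} → 450
  β (11, 14): covers {W, P, U, S, T, Q, R} → 480
  γ (1, 18): covers {W, U, T, Q} → 440
  δ (9, 12): covers {W, P, V, U, S, T, Q, R} → 489
  ε (17, 0): covers {P} → 30
Maximum coverage at δ: 489 registered voters.

δ, covering 489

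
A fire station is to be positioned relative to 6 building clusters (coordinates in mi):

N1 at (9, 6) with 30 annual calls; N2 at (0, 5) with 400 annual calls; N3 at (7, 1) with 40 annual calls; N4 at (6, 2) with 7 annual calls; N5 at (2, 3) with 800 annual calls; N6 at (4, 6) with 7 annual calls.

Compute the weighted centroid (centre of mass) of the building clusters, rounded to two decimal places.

(1.73, 3.64)

The minimiser of Σwᵢ‖p−pᵢ‖² is the weighted centroid p* = (Σwᵢpᵢ)/(Σwᵢ).
Σwᵢ = 1284.
Σwᵢxᵢ = 30·9 + 400·0 + 40·7 + 7·6 + 800·2 + 7·4 = 2220.
Σwᵢyᵢ = 30·6 + 400·5 + 40·1 + 7·2 + 800·3 + 7·6 = 4676.
x* = 2220/1284 = 1.73, y* = 4676/1284 = 3.64.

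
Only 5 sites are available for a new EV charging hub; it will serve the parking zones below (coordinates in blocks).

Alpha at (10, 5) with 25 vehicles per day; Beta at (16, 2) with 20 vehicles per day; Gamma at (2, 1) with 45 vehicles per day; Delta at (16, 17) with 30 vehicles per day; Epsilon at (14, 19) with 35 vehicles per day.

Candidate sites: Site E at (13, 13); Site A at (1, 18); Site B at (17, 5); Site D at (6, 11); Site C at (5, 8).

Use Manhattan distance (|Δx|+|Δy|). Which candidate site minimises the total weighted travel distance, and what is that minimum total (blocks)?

Site E, total 2045 blocks

Total weighted distance at each candidate:
  Site E (13, 13): total = 2045
  Site A (1, 18): total = 2950
  Site B (17, 5): total = 2095
  Site D (6, 11): total = 2300
  Site C (5, 8): total = 2290
Minimum is at Site E with total 2045 blocks.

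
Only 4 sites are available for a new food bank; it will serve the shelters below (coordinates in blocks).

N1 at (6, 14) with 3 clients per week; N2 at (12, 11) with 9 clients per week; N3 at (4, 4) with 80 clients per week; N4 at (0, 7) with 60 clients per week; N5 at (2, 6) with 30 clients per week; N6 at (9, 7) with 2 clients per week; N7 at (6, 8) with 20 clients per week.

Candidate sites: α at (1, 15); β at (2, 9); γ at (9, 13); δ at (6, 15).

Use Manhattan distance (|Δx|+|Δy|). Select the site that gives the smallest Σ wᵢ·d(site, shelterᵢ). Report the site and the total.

Total weighted distance at each candidate:
  α (1, 15): total = 2385
  β (2, 9): total = 1143
  γ (9, 13): total = 2669
  δ (6, 15): total = 2525
Minimum is at β with total 1143 blocks.

β, total 1143 blocks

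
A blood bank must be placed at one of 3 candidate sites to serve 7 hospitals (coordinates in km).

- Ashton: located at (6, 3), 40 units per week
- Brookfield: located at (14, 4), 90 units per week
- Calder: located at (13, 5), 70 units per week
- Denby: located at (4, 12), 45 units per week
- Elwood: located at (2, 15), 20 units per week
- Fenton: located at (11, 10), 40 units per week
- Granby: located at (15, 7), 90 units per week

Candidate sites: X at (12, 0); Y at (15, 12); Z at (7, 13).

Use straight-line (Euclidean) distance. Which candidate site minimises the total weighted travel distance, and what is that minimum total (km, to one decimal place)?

X, total 3124.7 km

Total weighted distance at each candidate:
  X (12, 0): total = 3124.7
  Y (15, 12): total = 3135.0
  Z (7, 13): total = 3478.2
Minimum is at X with total 3124.7 km.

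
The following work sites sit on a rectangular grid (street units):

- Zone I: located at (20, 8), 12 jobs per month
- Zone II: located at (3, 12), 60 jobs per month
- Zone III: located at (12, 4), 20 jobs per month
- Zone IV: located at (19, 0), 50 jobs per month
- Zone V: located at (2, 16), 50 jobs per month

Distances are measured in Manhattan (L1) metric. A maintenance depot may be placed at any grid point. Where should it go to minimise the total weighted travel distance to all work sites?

Manhattan distance separates: Σwᵢ(|x−xᵢ|+|y−yᵢ|) = Σwᵢ|x−xᵢ| + Σwᵢ|y−yᵢ|, so x and y are optimised independently as 1-D weighted medians.
Total weight W = 192; half = 96.
x-coordinate, sorted with cumulative weight:
  x=2 (Zone V, w=50) cum 50
  x=3 (Zone II, w=60) cum 110  ← median
  x=12 (Zone III, w=20) cum 130
  x=19 (Zone IV, w=50) cum 180
  x=20 (Zone I, w=12) cum 192
⇒ x* = 3
y-coordinate, sorted with cumulative weight:
  y=0 (Zone IV, w=50) cum 50
  y=4 (Zone III, w=20) cum 70
  y=8 (Zone I, w=12) cum 82
  y=12 (Zone II, w=60) cum 142  ← median
  y=16 (Zone V, w=50) cum 192
⇒ y* = 12

(3, 12)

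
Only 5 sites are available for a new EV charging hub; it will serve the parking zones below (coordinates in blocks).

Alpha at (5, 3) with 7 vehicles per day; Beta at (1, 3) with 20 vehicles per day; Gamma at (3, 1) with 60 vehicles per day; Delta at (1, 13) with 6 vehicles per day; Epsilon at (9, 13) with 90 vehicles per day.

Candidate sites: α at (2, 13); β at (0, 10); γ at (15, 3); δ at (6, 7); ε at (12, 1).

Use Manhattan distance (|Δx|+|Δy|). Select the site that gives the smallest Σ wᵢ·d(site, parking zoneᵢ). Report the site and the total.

Total weighted distance at each candidate:
  α (2, 13): total = 1727
  β (0, 10): total = 2068
  γ (15, 3): total = 2774
  δ (6, 7): total = 1631
  ε (12, 1): total = 2351
Minimum is at δ with total 1631 blocks.

δ, total 1631 blocks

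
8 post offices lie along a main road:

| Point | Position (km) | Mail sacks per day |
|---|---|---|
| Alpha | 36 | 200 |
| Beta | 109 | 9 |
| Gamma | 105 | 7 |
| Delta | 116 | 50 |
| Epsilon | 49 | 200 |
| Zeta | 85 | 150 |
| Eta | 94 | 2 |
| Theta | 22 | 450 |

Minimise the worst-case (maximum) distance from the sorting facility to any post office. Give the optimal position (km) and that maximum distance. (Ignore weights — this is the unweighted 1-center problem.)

The 1-center on a line is the midpoint of the two extreme points: leftmost at 22, rightmost at 116.
Optimal location = (22 + 116)/2 = 69; maximum distance = (116 − 22)/2 = 47.

location 69, max distance 47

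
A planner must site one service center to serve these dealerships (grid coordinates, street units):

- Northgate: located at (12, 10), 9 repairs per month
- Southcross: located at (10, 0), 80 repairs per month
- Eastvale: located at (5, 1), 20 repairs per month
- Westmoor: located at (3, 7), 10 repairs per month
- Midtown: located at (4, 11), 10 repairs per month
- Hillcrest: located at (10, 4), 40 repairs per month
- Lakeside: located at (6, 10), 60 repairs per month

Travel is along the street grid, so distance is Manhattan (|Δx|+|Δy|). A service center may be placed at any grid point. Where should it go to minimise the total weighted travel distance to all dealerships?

Manhattan distance separates: Σwᵢ(|x−xᵢ|+|y−yᵢ|) = Σwᵢ|x−xᵢ| + Σwᵢ|y−yᵢ|, so x and y are optimised independently as 1-D weighted medians.
Total weight W = 229; half = 114.5.
x-coordinate, sorted with cumulative weight:
  x=3 (Westmoor, w=10) cum 10
  x=4 (Midtown, w=10) cum 20
  x=5 (Eastvale, w=20) cum 40
  x=6 (Lakeside, w=60) cum 100
  x=10 (Southcross, w=80) cum 180  ← median
  x=10 (Hillcrest, w=40) cum 220
  x=12 (Northgate, w=9) cum 229
⇒ x* = 10
y-coordinate, sorted with cumulative weight:
  y=0 (Southcross, w=80) cum 80
  y=1 (Eastvale, w=20) cum 100
  y=4 (Hillcrest, w=40) cum 140  ← median
  y=7 (Westmoor, w=10) cum 150
  y=10 (Northgate, w=9) cum 159
  y=10 (Lakeside, w=60) cum 219
  y=11 (Midtown, w=10) cum 229
⇒ y* = 4

(10, 4)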